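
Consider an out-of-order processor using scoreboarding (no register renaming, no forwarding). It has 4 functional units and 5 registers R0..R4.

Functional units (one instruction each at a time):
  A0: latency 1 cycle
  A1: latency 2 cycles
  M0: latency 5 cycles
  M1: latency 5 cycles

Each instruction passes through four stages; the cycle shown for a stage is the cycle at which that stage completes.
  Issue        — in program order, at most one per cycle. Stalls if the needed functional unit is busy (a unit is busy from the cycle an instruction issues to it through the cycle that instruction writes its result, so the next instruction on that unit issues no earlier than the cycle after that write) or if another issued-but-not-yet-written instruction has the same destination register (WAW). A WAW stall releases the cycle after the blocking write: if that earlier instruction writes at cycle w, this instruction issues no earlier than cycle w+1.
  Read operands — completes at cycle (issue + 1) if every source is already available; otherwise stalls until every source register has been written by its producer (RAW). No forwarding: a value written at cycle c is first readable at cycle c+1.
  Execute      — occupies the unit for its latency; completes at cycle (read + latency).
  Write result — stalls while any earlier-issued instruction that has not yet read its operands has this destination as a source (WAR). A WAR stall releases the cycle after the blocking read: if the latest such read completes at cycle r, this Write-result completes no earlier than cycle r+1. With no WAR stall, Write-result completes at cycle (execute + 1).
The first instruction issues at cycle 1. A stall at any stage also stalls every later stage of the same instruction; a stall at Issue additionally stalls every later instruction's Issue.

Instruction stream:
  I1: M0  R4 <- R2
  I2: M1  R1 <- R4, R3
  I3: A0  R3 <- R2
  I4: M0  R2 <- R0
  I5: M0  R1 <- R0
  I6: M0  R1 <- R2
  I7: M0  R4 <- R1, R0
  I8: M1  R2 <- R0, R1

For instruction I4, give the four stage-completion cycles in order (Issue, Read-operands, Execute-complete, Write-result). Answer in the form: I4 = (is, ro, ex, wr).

I4 = (9, 10, 15, 16)

1) issue 1, read 2, done 7, write 8
2) issue 2, read 9, done 14, write 15  <RAW R4: wait I1 write@8>
3) issue 3, read 4, done 5, write 10  <WAR R3: wait I2 read@9>
4) issue 9, read 10, done 15, write 16  <struct: M0 busy until I1 writes@8>
5) issue 17, read 18, done 23, write 24  <struct: M0 busy until I4 writes@16>
6) issue 25, read 26, done 31, write 32  <struct: M0 busy until I5 writes@24>
7) issue 33, read 34, done 39, write 40  <struct: M0 busy until I6 writes@32>
8) issue 34, read 35, done 40, write 41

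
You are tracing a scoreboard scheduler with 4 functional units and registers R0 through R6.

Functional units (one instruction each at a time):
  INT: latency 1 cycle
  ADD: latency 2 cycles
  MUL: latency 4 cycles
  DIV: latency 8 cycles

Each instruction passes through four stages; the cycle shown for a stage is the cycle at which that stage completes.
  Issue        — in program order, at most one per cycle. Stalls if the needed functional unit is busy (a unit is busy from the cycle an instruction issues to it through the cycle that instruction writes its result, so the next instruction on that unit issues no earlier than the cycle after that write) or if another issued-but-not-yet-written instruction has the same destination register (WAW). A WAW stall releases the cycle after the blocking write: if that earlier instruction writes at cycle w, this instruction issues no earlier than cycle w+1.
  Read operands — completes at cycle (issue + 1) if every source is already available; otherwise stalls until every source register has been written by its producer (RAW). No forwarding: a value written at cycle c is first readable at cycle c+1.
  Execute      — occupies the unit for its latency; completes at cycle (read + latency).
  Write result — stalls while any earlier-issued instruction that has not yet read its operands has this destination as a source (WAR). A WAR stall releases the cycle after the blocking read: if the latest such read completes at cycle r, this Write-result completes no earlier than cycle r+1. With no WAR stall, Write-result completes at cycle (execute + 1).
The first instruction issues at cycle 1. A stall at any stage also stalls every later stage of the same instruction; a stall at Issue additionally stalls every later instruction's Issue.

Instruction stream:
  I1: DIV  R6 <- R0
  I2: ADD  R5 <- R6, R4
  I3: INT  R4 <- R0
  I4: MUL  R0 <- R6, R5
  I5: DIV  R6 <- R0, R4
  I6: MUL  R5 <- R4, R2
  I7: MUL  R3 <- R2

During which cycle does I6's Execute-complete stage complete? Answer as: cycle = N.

[I1] 1/2/10/11
[I2] 2/12/14/15  (RAW R6: wait I1 write@11)
[I3] 3/4/5/13  (WAR R4: wait I2 read@12)
[I4] 4/16/20/21  (RAW R5: wait I2 write@15)
[I5] 12/22/30/31  (struct: DIV busy until I1 writes@11; RAW R0: wait I4 write@21)
[I6] 22/23/27/28  (struct: MUL busy until I4 writes@21)
[I7] 29/30/34/35  (struct: MUL busy until I6 writes@28)

cycle = 27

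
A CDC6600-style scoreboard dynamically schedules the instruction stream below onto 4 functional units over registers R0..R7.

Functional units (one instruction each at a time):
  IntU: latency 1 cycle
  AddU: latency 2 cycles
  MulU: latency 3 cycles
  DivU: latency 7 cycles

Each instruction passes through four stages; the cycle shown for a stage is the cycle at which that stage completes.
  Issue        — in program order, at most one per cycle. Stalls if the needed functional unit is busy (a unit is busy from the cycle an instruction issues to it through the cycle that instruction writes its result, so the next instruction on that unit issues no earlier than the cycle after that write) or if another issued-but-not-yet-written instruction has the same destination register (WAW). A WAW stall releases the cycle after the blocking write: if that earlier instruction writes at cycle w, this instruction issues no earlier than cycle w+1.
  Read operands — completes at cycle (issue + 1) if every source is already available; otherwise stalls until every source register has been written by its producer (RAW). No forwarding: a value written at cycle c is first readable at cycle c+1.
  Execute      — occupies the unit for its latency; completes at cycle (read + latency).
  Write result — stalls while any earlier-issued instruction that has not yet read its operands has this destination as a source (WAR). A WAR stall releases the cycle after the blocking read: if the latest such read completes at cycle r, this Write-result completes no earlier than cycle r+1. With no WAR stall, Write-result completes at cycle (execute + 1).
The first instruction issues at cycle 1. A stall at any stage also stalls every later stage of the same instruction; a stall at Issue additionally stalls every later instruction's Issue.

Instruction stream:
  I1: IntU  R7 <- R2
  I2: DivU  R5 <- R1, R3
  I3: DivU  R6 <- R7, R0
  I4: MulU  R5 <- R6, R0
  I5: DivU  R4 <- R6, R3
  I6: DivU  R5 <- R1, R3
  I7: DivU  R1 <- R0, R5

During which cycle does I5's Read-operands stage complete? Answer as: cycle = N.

cycle = 23

I1 -> (1, 2, 3, 4)
I2 -> (2, 3, 10, 11)
I3 -> (12, 13, 20, 21)  // struct: DivU busy until I2 writes@11
I4 -> (13, 22, 25, 26)  // RAW R6: wait I3 write@21
I5 -> (22, 23, 30, 31)  // struct: DivU busy until I3 writes@21
I6 -> (32, 33, 40, 41)  // struct: DivU busy until I5 writes@31
I7 -> (42, 43, 50, 51)  // struct: DivU busy until I6 writes@41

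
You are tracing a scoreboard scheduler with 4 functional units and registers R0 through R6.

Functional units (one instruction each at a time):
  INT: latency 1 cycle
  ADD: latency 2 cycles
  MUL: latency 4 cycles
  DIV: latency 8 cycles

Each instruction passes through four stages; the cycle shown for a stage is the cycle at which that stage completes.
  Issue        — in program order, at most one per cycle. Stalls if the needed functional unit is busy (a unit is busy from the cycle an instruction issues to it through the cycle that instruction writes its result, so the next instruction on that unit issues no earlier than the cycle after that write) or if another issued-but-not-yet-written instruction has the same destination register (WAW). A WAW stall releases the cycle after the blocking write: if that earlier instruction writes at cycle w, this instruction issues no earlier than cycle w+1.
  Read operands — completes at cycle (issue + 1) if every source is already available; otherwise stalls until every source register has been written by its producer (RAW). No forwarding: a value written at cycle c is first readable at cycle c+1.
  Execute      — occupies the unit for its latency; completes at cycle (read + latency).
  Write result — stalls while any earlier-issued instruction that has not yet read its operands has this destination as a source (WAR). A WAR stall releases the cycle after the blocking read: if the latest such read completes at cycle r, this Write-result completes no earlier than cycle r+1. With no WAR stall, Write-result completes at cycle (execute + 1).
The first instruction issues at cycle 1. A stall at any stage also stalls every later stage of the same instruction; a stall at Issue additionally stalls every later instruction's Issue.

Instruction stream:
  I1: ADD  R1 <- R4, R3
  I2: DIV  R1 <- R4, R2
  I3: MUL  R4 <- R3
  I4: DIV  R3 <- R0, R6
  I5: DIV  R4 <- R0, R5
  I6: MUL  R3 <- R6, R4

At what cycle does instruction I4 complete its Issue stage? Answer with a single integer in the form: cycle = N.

[1] issue I1 (ADD)
[2] I1 read-ops
[4] I1 finished on ADD
[5] I1→R1
[6] issue I2 (DIV)
[7] I2 read-ops, issue I3 (MUL)
[8] I3 read-ops
[12] I3 finished on MUL
[13] I3→R4
[15] I2 finished on DIV
[16] I2→R1
[17] issue I4 (DIV)
[18] I4 read-ops
[26] I4 finished on DIV
[27] I4→R3
[28] issue I5 (DIV)
[29] I5 read-ops, issue I6 (MUL)
[37] I5 finished on DIV
[38] I5→R4
[39] I6 read-ops
[43] I6 finished on MUL
[44] I6→R3

cycle = 17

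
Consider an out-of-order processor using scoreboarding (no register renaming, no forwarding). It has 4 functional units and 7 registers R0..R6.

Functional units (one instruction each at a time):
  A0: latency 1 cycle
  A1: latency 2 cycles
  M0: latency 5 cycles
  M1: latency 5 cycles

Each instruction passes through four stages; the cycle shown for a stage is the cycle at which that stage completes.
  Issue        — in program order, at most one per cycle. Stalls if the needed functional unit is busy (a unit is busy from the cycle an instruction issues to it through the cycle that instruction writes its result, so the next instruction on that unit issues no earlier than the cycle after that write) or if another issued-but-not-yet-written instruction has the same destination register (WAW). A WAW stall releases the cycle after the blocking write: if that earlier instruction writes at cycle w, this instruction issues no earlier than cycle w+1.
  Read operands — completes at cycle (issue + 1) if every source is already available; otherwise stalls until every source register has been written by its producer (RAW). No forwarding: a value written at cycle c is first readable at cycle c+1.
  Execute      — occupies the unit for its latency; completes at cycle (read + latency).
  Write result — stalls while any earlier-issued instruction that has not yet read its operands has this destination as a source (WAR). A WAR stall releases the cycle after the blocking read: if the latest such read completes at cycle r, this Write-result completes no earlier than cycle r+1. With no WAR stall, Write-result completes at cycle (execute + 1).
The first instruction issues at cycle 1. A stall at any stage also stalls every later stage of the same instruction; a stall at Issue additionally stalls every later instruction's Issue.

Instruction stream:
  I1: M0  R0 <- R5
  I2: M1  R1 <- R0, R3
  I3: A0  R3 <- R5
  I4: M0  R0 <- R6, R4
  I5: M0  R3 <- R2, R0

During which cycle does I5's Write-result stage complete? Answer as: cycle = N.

cycle = 24

I1  is:1  ro:2  ex:7  wr:8
I2  is:2  ro:9  ex:14  wr:15  — RAW R0: wait I1 write@8
I3  is:3  ro:4  ex:5  wr:10  — WAR R3: wait I2 read@9
I4  is:9  ro:10  ex:15  wr:16  — struct: M0 busy until I1 writes@8
I5  is:17  ro:18  ex:23  wr:24  — struct: M0 busy until I4 writes@16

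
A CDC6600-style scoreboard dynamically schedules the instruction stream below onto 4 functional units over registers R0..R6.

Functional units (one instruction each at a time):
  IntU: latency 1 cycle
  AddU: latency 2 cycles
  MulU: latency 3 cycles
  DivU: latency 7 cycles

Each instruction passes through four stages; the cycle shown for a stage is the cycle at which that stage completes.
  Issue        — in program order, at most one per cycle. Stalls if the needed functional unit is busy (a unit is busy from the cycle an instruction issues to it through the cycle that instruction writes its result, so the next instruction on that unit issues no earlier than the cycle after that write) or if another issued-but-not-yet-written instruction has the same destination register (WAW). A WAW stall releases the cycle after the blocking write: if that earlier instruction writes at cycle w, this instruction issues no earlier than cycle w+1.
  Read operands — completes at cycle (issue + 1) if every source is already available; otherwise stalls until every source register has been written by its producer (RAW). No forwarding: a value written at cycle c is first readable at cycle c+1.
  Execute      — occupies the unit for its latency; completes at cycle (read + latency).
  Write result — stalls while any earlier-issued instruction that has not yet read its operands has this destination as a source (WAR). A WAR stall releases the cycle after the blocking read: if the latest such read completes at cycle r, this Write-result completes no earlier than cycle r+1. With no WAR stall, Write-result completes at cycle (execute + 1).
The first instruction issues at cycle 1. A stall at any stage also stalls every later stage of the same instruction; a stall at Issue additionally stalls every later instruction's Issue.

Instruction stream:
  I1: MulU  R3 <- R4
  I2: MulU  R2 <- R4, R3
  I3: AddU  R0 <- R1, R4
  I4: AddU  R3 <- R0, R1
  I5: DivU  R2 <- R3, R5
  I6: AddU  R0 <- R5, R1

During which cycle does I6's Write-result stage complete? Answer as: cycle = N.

cycle = 22

I1: IS=1 RO=2 EX=5 WR=6
I2: IS=7 RO=8 EX=11 WR=12  [struct: MulU busy until I1 writes@6]
I3: IS=8 RO=9 EX=11 WR=12
I4: IS=13 RO=14 EX=16 WR=17  [struct: AddU busy until I3 writes@12]
I5: IS=14 RO=18 EX=25 WR=26  [RAW R3: wait I4 write@17]
I6: IS=18 RO=19 EX=21 WR=22  [struct: AddU busy until I4 writes@17]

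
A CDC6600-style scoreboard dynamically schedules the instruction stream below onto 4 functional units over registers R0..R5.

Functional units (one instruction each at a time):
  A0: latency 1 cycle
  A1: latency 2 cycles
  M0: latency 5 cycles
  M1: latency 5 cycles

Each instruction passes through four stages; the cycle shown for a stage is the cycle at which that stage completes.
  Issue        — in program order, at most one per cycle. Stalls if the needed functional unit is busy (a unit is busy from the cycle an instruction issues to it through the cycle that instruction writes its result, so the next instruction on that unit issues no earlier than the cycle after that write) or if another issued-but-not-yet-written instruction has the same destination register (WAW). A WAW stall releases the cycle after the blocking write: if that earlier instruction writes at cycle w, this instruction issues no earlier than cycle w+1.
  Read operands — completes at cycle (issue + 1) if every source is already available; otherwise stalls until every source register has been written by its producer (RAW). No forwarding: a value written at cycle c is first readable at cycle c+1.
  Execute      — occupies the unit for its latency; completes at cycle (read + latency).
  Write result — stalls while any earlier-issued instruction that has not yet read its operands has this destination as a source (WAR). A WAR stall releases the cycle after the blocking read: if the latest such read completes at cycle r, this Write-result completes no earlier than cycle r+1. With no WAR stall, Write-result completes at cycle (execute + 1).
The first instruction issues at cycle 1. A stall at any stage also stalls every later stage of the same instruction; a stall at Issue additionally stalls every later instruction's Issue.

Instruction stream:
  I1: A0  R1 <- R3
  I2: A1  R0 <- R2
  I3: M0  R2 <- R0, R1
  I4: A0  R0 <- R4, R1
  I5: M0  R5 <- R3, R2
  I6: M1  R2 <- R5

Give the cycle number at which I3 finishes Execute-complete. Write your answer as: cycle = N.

t=1  I1→A0
t=2  I1 RO; I2→A1
t=3  I1 EX; I2 RO; I3→M0
t=4  I1 WR R1
t=5  I2 EX
t=6  I2 WR R0
t=7  I3 RO; I4→A0
t=8  I4 RO
t=9  I4 EX
t=10  I4 WR R0
t=12  I3 EX
t=13  I3 WR R2
t=14  I5→M0
t=15  I5 RO; I6→M1
t=20  I5 EX
t=21  I5 WR R5
t=22  I6 RO
t=27  I6 EX
t=28  I6 WR R2

cycle = 12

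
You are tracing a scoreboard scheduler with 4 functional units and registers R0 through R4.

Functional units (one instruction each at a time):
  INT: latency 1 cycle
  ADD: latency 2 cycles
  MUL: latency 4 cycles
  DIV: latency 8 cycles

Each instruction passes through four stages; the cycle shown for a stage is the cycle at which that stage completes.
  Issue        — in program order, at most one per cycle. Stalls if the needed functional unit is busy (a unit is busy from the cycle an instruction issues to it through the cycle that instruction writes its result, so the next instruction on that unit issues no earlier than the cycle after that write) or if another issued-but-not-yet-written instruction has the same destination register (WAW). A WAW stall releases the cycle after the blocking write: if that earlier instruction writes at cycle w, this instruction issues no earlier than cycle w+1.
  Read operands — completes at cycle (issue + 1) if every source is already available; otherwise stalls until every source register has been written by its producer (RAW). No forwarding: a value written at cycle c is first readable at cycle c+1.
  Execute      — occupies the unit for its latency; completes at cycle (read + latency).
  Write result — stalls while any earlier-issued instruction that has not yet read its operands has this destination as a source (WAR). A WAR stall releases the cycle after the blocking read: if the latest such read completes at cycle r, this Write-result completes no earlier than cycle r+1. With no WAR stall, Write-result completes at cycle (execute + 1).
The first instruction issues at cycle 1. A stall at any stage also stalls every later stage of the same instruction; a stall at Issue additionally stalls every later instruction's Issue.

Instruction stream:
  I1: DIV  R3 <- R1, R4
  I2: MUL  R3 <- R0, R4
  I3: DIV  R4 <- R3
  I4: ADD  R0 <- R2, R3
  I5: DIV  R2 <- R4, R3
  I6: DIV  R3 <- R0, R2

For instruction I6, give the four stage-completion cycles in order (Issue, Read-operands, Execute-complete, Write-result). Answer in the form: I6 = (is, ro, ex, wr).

I6 = (40, 41, 49, 50)

t=1  I1→DIV
t=2  I1 RO
t=10  I1 EX
t=11  I1 WR R3
t=12  I2→MUL
t=13  I2 RO | I3→DIV
t=14  I4→ADD
t=17  I2 EX
t=18  I2 WR R3
t=19  I3 RO | I4 RO
t=21  I4 EX
t=22  I4 WR R0
t=27  I3 EX
t=28  I3 WR R4
t=29  I5→DIV
t=30  I5 RO
t=38  I5 EX
t=39  I5 WR R2
t=40  I6→DIV
t=41  I6 RO
t=49  I6 EX
t=50  I6 WR R3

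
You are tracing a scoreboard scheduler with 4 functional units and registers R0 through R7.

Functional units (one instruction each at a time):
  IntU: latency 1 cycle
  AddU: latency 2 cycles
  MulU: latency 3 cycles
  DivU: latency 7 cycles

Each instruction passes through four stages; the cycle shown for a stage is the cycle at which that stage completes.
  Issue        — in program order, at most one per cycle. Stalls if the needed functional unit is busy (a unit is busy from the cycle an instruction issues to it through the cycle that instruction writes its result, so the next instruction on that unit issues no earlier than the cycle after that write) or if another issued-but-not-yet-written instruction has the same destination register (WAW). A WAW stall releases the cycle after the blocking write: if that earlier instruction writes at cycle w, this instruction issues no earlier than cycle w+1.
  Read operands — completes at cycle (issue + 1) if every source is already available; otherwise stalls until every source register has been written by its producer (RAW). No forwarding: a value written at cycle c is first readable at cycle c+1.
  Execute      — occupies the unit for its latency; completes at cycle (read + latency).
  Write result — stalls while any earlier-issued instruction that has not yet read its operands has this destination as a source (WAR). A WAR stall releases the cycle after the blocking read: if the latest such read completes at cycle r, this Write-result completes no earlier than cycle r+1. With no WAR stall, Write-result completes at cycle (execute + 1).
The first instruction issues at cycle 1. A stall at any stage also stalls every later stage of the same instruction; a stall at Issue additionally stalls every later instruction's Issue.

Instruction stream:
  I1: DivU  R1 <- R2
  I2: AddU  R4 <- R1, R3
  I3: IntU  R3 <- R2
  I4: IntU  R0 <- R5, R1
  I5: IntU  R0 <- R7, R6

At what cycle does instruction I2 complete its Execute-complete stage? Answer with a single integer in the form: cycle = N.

cycle = 13

  I1 | 1 | 2 | 9 | 10
  I2 | 2 | 11 | 13 | 14   RAW R1: wait I1 write@10
  I3 | 3 | 4 | 5 | 12   WAR R3: wait I2 read@11
  I4 | 13 | 14 | 15 | 16   struct: IntU busy until I3 writes@12
  I5 | 17 | 18 | 19 | 20   struct: IntU busy until I4 writes@16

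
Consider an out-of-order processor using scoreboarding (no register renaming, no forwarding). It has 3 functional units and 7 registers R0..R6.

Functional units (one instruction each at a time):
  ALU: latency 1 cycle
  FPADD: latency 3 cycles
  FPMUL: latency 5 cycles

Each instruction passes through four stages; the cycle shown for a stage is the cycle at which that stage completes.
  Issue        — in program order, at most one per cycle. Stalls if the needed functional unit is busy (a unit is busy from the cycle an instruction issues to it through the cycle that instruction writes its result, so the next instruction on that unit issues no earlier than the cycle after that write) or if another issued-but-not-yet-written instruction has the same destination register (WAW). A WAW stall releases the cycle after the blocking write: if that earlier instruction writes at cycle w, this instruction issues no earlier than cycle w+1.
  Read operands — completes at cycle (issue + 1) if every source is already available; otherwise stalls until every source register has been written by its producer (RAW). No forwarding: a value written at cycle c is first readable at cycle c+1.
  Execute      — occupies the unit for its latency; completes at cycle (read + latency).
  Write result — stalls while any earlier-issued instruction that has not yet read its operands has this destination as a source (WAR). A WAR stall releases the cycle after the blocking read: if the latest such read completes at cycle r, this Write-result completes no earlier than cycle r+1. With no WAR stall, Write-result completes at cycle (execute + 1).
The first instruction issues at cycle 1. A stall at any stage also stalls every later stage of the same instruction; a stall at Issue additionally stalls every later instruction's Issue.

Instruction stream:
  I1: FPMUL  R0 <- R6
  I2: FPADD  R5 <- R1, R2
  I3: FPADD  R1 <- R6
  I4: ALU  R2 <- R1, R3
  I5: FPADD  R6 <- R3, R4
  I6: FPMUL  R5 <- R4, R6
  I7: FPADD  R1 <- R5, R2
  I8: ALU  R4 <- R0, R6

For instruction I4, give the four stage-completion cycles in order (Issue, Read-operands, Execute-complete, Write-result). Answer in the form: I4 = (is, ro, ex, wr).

[1] I1 dispatched to FPMUL
[2] I1 operands ready; I2 dispatched to FPADD
[3] I2 operands ready
[6] I2 complete
[7] I1 complete; R5←I2
[8] R0←I1; I3 dispatched to FPADD
[9] I3 operands ready; I4 dispatched to ALU
[12] I3 complete
[13] R1←I3
[14] I4 operands ready; I5 dispatched to FPADD
[15] I4 complete; I5 operands ready; I6 dispatched to FPMUL
[16] R2←I4
[18] I5 complete
[19] R6←I5
[20] I6 operands ready; I7 dispatched to FPADD
[21] I8 dispatched to ALU
[22] I8 operands ready
[23] I8 complete
[24] R4←I8
[25] I6 complete
[26] R5←I6
[27] I7 operands ready
[30] I7 complete
[31] R1←I7

I4 = (9, 14, 15, 16)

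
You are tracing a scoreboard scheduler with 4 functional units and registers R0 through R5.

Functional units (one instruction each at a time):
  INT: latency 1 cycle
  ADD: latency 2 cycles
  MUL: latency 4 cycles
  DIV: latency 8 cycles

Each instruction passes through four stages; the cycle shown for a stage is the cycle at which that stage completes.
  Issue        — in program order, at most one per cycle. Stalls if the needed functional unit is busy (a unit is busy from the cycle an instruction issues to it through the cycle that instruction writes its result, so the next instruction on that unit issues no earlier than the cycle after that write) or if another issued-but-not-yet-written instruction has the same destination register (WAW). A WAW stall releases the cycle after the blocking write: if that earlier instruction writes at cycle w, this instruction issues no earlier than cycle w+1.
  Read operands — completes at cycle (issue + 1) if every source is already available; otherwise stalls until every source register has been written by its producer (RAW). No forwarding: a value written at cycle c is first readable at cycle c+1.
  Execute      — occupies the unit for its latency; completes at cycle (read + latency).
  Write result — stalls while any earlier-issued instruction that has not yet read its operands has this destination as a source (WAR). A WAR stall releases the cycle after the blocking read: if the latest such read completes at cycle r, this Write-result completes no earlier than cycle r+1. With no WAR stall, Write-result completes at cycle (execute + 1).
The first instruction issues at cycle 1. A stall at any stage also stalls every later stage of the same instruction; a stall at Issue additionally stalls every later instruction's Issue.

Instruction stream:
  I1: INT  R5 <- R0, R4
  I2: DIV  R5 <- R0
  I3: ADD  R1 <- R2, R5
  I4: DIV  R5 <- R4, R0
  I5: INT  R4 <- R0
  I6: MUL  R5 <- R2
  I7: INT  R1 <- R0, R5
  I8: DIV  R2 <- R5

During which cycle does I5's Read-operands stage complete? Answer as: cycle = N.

cycle = 18

c1: I1 dispatched to INT
c2: I1 operands ready
c3: I1 complete
c4: R5←I1
c5: I2 dispatched to DIV
c6: I2 operands ready · I3 dispatched to ADD
c14: I2 complete
c15: R5←I2
c16: I3 operands ready · I4 dispatched to DIV
c17: I4 operands ready · I5 dispatched to INT
c18: I3 complete · I5 operands ready
c19: R1←I3 · I5 complete
c20: R4←I5
c25: I4 complete
c26: R5←I4
c27: I6 dispatched to MUL
c28: I6 operands ready · I7 dispatched to INT
c29: I8 dispatched to DIV
c32: I6 complete
c33: R5←I6
c34: I7 operands ready · I8 operands ready
c35: I7 complete
c36: R1←I7
c42: I8 complete
c43: R2←I8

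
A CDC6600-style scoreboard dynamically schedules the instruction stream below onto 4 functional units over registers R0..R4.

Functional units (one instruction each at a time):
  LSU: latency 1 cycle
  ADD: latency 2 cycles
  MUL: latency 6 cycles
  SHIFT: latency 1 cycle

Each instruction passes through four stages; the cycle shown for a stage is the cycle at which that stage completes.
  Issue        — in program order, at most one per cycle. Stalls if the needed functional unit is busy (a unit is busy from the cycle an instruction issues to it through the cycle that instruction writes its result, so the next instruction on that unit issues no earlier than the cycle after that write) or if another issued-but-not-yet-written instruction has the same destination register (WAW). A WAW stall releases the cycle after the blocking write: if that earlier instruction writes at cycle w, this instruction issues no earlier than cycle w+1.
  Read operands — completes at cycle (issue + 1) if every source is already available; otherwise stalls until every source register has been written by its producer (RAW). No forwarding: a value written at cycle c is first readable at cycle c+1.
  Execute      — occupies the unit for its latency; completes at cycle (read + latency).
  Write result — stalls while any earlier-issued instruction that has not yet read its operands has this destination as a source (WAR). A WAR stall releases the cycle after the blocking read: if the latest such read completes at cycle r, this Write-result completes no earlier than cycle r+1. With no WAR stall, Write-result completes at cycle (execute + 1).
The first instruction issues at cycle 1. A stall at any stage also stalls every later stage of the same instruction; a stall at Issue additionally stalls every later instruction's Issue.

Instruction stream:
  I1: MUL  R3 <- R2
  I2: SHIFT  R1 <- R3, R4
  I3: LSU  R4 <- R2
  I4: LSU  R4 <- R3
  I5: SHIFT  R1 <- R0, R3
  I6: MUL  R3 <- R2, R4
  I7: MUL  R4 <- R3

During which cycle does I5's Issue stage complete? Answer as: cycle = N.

cycle = 13

  I1 | 1 | 2 | 8 | 9
  I2 | 2 | 10 | 11 | 12   RAW R3: wait I1 write@9
  I3 | 3 | 4 | 5 | 11   WAR R4: wait I2 read@10
  I4 | 12 | 13 | 14 | 15   struct: LSU busy until I3 writes@11
  I5 | 13 | 14 | 15 | 16
  I6 | 14 | 16 | 22 | 23   RAW R4: wait I4 write@15
  I7 | 24 | 25 | 31 | 32   struct: MUL busy until I6 writes@23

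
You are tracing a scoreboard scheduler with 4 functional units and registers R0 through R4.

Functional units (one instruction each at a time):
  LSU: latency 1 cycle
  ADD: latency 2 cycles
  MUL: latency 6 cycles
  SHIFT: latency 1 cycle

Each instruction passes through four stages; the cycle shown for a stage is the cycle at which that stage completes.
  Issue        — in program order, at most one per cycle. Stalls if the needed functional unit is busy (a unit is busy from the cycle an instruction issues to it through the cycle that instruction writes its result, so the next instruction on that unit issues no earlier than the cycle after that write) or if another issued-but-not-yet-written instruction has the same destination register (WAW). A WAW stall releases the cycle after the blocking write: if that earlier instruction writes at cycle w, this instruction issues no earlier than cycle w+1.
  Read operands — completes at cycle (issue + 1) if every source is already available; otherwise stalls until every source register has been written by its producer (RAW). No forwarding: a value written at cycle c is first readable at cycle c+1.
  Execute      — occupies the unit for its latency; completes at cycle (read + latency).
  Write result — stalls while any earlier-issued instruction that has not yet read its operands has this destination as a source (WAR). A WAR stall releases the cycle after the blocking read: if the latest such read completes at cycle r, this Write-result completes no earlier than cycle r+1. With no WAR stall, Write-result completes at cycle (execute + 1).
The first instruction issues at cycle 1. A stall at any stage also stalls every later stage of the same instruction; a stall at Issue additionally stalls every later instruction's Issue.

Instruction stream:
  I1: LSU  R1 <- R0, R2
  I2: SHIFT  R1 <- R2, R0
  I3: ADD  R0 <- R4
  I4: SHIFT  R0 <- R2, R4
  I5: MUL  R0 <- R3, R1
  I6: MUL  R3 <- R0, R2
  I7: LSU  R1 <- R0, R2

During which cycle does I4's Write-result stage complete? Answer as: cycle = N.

cycle = 14

I1: IS=1 RO=2 EX=3 WR=4
I2: IS=5 RO=6 EX=7 WR=8  [WAW R1: wait I1 write@4]
I3: IS=6 RO=7 EX=9 WR=10
I4: IS=11 RO=12 EX=13 WR=14  [WAW R0: wait I3 write@10]
I5: IS=15 RO=16 EX=22 WR=23  [WAW R0: wait I4 write@14]
I6: IS=24 RO=25 EX=31 WR=32  [struct: MUL busy until I5 writes@23]
I7: IS=25 RO=26 EX=27 WR=28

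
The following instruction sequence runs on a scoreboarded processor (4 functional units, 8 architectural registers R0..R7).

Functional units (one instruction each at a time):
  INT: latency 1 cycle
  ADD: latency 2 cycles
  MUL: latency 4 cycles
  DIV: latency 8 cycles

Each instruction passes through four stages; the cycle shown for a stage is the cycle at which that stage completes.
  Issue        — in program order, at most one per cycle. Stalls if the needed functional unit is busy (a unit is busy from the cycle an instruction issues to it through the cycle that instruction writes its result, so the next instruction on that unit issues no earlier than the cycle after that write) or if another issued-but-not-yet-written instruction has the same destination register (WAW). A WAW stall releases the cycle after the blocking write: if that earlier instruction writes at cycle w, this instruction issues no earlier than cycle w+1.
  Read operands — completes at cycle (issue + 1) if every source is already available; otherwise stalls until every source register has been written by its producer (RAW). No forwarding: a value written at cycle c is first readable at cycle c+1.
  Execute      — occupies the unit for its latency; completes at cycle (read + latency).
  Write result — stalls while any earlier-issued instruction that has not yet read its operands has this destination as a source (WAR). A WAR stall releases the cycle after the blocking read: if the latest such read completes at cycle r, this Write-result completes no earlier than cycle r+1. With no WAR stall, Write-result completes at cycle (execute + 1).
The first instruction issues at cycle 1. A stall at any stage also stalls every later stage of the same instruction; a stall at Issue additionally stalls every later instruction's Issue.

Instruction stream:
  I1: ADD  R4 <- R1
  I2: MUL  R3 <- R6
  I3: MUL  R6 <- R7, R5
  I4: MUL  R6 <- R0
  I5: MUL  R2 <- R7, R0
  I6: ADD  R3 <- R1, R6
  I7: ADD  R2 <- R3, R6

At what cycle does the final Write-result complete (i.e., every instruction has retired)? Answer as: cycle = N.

[1] issue I1 (ADD)
[2] I1 read-ops; issue I2 (MUL)
[3] I2 read-ops
[4] I1 finished on ADD
[5] I1→R4
[7] I2 finished on MUL
[8] I2→R3
[9] issue I3 (MUL)
[10] I3 read-ops
[14] I3 finished on MUL
[15] I3→R6
[16] issue I4 (MUL)
[17] I4 read-ops
[21] I4 finished on MUL
[22] I4→R6
[23] issue I5 (MUL)
[24] I5 read-ops; issue I6 (ADD)
[25] I6 read-ops
[27] I6 finished on ADD
[28] I5 finished on MUL; I6→R3
[29] I5→R2
[30] issue I7 (ADD)
[31] I7 read-ops
[33] I7 finished on ADD
[34] I7→R2

cycle = 34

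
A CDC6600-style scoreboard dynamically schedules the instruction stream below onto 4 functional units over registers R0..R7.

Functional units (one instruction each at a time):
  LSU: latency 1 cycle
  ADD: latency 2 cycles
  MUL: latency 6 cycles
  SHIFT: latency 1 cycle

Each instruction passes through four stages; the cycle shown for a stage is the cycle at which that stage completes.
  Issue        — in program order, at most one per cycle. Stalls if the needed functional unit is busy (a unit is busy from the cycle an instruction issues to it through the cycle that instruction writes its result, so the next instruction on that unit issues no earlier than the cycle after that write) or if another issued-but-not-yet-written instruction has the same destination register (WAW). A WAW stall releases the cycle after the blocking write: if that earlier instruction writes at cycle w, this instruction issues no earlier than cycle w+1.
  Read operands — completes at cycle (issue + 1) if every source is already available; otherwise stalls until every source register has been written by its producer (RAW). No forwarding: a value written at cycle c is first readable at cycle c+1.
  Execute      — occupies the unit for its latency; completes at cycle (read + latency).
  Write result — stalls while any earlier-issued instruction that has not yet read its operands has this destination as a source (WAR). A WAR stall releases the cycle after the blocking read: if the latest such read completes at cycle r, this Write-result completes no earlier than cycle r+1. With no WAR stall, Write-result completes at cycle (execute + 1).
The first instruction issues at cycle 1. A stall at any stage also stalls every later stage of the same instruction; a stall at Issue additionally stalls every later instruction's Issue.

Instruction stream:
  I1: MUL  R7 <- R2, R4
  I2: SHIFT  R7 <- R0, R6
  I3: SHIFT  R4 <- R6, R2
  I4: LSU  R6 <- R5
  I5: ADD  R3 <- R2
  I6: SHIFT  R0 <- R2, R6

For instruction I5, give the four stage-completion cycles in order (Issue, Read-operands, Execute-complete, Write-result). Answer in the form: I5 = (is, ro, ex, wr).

cycle 1: I1 issues→MUL
cycle 2: I1 reads
cycle 8: I1 exec-done
cycle 9: I1 writes R7
cycle 10: I2 issues→SHIFT
cycle 11: I2 reads
cycle 12: I2 exec-done
cycle 13: I2 writes R7
cycle 14: I3 issues→SHIFT
cycle 15: I3 reads · I4 issues→LSU
cycle 16: I3 exec-done · I4 reads · I5 issues→ADD
cycle 17: I3 writes R4 · I4 exec-done · I5 reads
cycle 18: I4 writes R6 · I6 issues→SHIFT
cycle 19: I5 exec-done · I6 reads
cycle 20: I5 writes R3 · I6 exec-done
cycle 21: I6 writes R0

I5 = (16, 17, 19, 20)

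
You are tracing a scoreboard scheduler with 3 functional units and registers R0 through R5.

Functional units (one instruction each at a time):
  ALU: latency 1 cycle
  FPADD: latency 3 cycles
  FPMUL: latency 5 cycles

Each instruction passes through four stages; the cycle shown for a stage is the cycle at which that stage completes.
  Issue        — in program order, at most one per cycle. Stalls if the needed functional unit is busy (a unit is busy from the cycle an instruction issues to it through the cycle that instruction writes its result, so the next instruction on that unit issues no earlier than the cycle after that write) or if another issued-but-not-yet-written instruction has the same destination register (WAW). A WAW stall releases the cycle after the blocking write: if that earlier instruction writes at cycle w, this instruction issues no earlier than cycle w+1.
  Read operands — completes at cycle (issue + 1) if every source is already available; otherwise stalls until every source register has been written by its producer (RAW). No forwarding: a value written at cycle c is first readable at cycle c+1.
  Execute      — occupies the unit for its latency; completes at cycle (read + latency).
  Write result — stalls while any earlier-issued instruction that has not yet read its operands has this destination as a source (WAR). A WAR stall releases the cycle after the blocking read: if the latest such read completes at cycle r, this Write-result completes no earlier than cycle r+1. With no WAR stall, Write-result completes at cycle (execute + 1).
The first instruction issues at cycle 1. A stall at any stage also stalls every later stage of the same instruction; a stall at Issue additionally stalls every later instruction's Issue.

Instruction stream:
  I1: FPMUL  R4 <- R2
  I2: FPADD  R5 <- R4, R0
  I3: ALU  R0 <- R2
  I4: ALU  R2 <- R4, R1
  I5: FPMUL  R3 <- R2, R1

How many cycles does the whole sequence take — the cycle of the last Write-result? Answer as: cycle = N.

cycle = 21

[1] I1 dispatched to FPMUL
[2] I1 operands ready · I2 dispatched to FPADD
[3] I3 dispatched to ALU
[4] I3 operands ready
[5] I3 complete
[7] I1 complete
[8] R4←I1
[9] I2 operands ready
[10] R0←I3
[11] I4 dispatched to ALU
[12] I2 complete · I4 operands ready · I5 dispatched to FPMUL
[13] R5←I2 · I4 complete
[14] R2←I4
[15] I5 operands ready
[20] I5 complete
[21] R3←I5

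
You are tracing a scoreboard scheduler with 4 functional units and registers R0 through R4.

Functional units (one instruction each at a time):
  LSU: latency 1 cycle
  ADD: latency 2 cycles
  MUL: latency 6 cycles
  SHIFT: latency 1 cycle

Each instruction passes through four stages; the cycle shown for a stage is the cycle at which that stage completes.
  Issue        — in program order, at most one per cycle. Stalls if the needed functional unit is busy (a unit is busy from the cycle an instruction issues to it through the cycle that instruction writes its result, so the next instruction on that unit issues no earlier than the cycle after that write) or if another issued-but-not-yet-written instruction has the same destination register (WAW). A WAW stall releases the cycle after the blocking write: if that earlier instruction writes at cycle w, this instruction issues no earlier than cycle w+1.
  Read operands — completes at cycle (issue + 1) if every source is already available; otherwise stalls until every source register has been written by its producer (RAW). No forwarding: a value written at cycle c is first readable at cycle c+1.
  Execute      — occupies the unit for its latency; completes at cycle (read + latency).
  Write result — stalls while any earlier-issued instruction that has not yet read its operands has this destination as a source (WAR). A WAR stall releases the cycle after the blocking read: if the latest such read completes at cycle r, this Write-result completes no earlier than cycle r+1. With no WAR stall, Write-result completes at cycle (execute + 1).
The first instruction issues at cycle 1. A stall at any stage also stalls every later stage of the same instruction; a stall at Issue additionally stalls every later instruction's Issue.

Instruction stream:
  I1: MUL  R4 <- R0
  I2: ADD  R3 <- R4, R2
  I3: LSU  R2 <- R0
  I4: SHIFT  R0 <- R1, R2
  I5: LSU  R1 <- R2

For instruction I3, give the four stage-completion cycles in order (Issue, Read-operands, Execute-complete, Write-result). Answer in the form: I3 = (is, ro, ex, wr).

I3 = (3, 4, 5, 11)

cycle 1: I1 issues→MUL
cycle 2: I1 reads · I2 issues→ADD
cycle 3: I3 issues→LSU
cycle 4: I3 reads · I4 issues→SHIFT
cycle 5: I3 exec-done
cycle 8: I1 exec-done
cycle 9: I1 writes R4
cycle 10: I2 reads
cycle 11: I3 writes R2
cycle 12: I2 exec-done · I4 reads · I5 issues→LSU
cycle 13: I2 writes R3 · I4 exec-done · I5 reads
cycle 14: I4 writes R0 · I5 exec-done
cycle 15: I5 writes R1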